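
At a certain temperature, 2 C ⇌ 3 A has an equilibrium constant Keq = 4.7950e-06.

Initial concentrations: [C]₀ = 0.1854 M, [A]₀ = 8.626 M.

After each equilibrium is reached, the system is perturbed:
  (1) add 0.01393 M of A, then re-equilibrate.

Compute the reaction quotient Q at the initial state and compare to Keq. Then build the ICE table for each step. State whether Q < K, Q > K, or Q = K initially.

Q₀ = 1.8673e+04 vs Keq = 4.7950e-06 ⇒ Q>K, reverse
Step 1:
                    C           A
  I            0.1854       8.626
  C             5.714      -8.571
  E             5.899     0.05506
  solve Keq expr → x = -2.857; check Q = 4.7950e-06
Then add 0.01393 M of A.
Step 2:
                    C           A
  I             5.899     0.06899
  C          0.009248    -0.01387
  E             5.909     0.05511
  solve Keq expr → x = -0.004624; check Q = 4.7950e-06

Q₀ = 1.8673e+04; Q > K (proceeds reverse)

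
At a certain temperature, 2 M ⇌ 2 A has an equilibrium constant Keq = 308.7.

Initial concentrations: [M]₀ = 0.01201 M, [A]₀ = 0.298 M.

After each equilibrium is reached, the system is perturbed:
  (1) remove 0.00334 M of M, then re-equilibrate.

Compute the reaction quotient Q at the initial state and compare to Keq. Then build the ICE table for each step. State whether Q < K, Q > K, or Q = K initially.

Q₀ = 615.7; Q > K (proceeds reverse)

Q₀ = 615.7 vs Keq = 308.7 ⇒ Q>K, reverse
Step 1:
                   M          A
  I          0.01201      0.298
  C         0.004684  -0.004684
  E          0.01669     0.2933
  solve Keq expr → x = -0.002342; check Q = 308.7
Then remove 0.00334 M of M.
Step 2:
                   M          A
  I          0.01335     0.2933
  C          0.00316   -0.00316
  E          0.01651     0.2902
  solve Keq expr → x = -0.00158; check Q = 308.7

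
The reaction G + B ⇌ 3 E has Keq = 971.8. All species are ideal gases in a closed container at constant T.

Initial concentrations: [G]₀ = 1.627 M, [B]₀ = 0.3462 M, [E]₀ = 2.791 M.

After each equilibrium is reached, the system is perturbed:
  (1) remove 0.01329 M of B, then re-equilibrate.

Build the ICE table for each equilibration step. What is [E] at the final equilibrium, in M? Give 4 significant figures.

Q₀ = 38.6 vs Keq = 971.8 ⇒ Q<K, forward
Step 1:
                  G         B         E
  init        1.627    0.3462     2.791
  Δ         -0.3064   -0.3064    0.9192
  eq          1.321    0.0398      3.71
  solve Keq expr → x = 0.3064; check Q = 971.8
Then remove 0.01329 M of B.
Step 2:
                  G         B         E
  init        1.321   0.02651      3.71
  Δ         0.01182   0.01182  -0.03545
  eq          1.332   0.03832     3.675
  solve Keq expr → x = -0.01182; check Q = 971.8

[E]_eq = 3.675 M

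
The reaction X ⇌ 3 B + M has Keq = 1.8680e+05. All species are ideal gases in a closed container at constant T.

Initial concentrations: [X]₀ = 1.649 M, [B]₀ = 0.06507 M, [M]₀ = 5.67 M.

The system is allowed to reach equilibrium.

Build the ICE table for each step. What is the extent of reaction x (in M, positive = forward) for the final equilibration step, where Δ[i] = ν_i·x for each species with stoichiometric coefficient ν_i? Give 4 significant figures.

Q₀ = 9.4734e-04 vs Keq = 1.8680e+05 ⇒ Q<K, forward
Step 1:
                   X          B          M
  I            1.649    0.06507       5.67
  C           -1.644      4.932      1.644
  E         0.004887      4.997      7.314
  solve Keq expr → x = 1.644; check Q = 1.8680e+05

x = 1.644 M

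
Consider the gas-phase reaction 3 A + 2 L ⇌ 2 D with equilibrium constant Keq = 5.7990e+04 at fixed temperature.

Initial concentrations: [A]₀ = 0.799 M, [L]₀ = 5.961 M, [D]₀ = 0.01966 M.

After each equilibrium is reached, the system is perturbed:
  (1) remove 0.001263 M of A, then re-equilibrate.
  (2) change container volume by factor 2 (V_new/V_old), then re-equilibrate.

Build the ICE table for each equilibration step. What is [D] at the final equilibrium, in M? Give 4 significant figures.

[D]_eq = 0.272 M

Q₀ = 2.1325e-05 vs Keq = 5.7990e+04 ⇒ Q<K, forward
Step 1:
                  A         L         D
  Initial     0.799     5.961   0.01966
  Change    -0.7934   -0.5289    0.5289
  Equil    0.005603     5.432    0.5486
  solve Keq expr → x = 0.2645; check Q = 5.7990e+04
Then remove 0.001263 M of A.
Step 2:
                  A         L         D
  Initial   0.00434     5.432    0.5486
  Change   0.001257 8.3781e-04 -8.3781e-04
  Equil    0.005597     5.433    0.5478
  solve Keq expr → x = -4.1891e-04; check Q = 5.7990e+04
Then change container volume by factor 2 (V_new/V_old).
Step 3:
                  A         L         D
  Initial  0.002798     2.716    0.2739
  Change   0.002771  0.001847 -0.001847
  Equil    0.005569     2.718     0.272
  solve Keq expr → x = -9.2351e-04; check Q = 5.7990e+04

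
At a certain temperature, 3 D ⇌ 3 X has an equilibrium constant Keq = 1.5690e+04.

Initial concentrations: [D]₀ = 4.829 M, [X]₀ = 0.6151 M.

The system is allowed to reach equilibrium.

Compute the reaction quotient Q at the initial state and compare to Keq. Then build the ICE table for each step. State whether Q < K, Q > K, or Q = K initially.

Q₀ = 0.002067; Q < K (proceeds forward)

Q₀ = 0.002067 vs Keq = 1.5690e+04 ⇒ Q<K, forward
Step 1:
                   D          X
  init         4.829     0.6151
  Δ            -4.62       4.62
  eq          0.2091      5.235
  solve Keq expr → x = 1.54; check Q = 1.5690e+04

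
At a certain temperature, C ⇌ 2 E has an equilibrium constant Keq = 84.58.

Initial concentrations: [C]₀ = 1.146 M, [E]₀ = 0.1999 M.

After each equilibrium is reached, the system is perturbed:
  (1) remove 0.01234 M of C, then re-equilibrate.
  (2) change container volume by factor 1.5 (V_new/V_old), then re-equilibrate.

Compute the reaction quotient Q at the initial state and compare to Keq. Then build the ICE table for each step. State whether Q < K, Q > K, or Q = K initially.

Q₀ = 0.03487; Q < K (proceeds forward)

Q₀ = 0.03487 vs Keq = 84.58 ⇒ Q<K, forward
Step 1:
                   C          E
  init         1.146     0.1999
  Δ            -1.08       2.16
  eq         0.06586       2.36
  solve Keq expr → x = 1.08; check Q = 84.58
Then remove 0.01234 M of C.
Step 2:
                   C          E
  init       0.05352       2.36
  Δ          0.01111   -0.02221
  eq         0.06463      2.338
  solve Keq expr → x = -0.01111; check Q = 84.58
Then change container volume by factor 1.5 (V_new/V_old).
Step 3:
                   C          E
  init       0.04308      1.559
  Δ         -0.01337    0.02674
  eq         0.02972      1.585
  solve Keq expr → x = 0.01337; check Q = 84.58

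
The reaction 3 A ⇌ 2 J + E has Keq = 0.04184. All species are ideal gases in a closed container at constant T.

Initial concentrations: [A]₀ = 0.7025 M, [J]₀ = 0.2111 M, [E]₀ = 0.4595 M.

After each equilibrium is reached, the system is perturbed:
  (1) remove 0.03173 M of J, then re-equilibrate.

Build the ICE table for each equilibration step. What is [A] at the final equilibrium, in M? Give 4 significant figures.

Q₀ = 0.05906 vs Keq = 0.04184 ⇒ Q>K, reverse
Step 1:
                  A         J         E
  I          0.7025    0.2111    0.4595
  C         0.02985   -0.0199  -0.00995
  E          0.7324    0.1912    0.4495
  solve Keq expr → x = -0.00995; check Q = 0.04184
Then remove 0.03173 M of J.
Step 2:
                  A         J         E
  I          0.7324    0.1595    0.4495
  C        -0.02832   0.01888  0.009441
  E           0.704    0.1784     0.459
  solve Keq expr → x = 0.009441; check Q = 0.04184

[A]_eq = 0.704 M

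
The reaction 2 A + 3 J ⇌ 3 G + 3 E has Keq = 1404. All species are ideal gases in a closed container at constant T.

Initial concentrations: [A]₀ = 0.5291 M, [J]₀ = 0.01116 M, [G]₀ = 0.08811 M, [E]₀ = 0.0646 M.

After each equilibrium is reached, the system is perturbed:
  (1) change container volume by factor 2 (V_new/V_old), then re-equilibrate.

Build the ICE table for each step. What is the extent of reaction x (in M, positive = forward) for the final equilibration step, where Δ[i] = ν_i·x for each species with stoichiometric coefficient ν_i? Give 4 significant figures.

Q₀ = 0.4739 vs Keq = 1404 ⇒ Q<K, forward
Step 1:
                  A         J         G         E
  I          0.5291   0.01116   0.08811    0.0646
  C       -0.006766  -0.01015   0.01015   0.01015
  E          0.5223  0.001011   0.09826   0.07475
  solve Keq expr → x = 0.003383; check Q = 1404
Then change container volume by factor 2 (V_new/V_old).
Step 2:
                  A         J         G         E
  I          0.2612 5.0566e-04   0.04913   0.03737
  C       -6.8207e-05 -1.0231e-04 1.0231e-04 1.0231e-04
  E          0.2611 4.0335e-04   0.04923   0.03748
  solve Keq expr → x = 3.4103e-05; check Q = 1404

x = 3.4103e-05 M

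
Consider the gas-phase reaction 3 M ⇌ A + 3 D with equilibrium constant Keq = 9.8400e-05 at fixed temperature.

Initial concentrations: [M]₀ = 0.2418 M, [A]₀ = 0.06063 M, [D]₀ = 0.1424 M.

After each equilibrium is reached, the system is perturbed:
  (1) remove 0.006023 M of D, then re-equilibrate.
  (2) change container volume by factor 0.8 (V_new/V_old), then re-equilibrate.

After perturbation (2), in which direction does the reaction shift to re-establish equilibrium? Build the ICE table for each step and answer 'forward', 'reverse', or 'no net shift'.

Direction: reverse

Q₀ = 0.01238 vs Keq = 9.8400e-05 ⇒ Q>K, reverse
Step 1:
                    M           A           D
  init         0.2418     0.06063      0.1424
  Δ           0.09259    -0.03086    -0.09259
  eq           0.3344     0.02977     0.04981
  solve Keq expr → x = -0.03086; check Q = 9.8400e-05
Then remove 0.006023 M of D.
Step 2:
                    M           A           D
  init         0.3344     0.02977     0.04379
  Δ         -0.004541    0.001514    0.004541
  eq           0.3298     0.03128     0.04833
  solve Keq expr → x = 0.001514; check Q = 9.8400e-05
Then change container volume by factor 0.8 (V_new/V_old).
Step 3:
                    M           A           D
  init         0.4123      0.0391     0.06041
  Δ          0.003332   -0.001111   -0.003332
  eq           0.4156     0.03799     0.05708
  solve Keq expr → x = -0.001111; check Q = 9.8400e-05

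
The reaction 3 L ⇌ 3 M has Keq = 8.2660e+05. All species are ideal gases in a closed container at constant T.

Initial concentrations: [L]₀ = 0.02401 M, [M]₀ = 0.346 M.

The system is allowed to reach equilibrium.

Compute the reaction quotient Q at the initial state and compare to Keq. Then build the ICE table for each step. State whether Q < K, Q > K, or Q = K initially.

Q₀ = 2993; Q < K (proceeds forward)

Q₀ = 2993 vs Keq = 8.2660e+05 ⇒ Q<K, forward
Step 1:
                  L         M
  Initial   0.02401     0.346
  Change   -0.02011   0.02011
  Equil    0.003901    0.3661
  solve Keq expr → x = 0.006703; check Q = 8.2660e+05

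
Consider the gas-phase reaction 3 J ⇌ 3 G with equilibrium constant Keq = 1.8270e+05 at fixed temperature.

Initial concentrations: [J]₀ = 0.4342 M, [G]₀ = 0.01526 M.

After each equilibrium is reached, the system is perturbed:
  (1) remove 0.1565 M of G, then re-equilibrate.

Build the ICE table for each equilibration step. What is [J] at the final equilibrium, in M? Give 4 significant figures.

[J]_eq = 0.005074 M

Q₀ = 4.3410e-05 vs Keq = 1.8270e+05 ⇒ Q<K, forward
Step 1:
                    J           G
  init         0.4342     0.01526
  Δ           -0.4264      0.4264
  eq         0.007784      0.4417
  solve Keq expr → x = 0.1421; check Q = 1.8270e+05
Then remove 0.1565 M of G.
Step 2:
                    J           G
  init       0.007784      0.2852
  Δ          -0.00271     0.00271
  eq         0.005074      0.2879
  solve Keq expr → x = 9.0343e-04; check Q = 1.8270e+05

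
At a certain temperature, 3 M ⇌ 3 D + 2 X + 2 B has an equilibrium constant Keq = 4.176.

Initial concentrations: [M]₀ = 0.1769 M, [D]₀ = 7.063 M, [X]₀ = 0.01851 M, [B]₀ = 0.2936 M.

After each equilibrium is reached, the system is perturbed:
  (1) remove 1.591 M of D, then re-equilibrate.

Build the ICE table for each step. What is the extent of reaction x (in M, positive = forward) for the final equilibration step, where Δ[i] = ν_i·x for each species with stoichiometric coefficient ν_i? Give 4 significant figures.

Q₀ = 1.88 vs Keq = 4.176 ⇒ Q<K, forward
Step 1:
                    M           D           X           B
  Initial      0.1769       7.063     0.01851      0.2936
  Change    -0.009465    0.009465     0.00631     0.00631
  Equil        0.1674       7.072     0.02482      0.2999
  solve Keq expr → x = 0.003155; check Q = 4.176
Then remove 1.591 M of D.
Step 2:
                    M           D           X           B
  Initial      0.1674       5.481     0.02482      0.2999
  Change     -0.01083     0.01083    0.007217    0.007217
  Equil        0.1566       5.492     0.03204      0.3071
  solve Keq expr → x = 0.003609; check Q = 4.176

x = 0.003609 M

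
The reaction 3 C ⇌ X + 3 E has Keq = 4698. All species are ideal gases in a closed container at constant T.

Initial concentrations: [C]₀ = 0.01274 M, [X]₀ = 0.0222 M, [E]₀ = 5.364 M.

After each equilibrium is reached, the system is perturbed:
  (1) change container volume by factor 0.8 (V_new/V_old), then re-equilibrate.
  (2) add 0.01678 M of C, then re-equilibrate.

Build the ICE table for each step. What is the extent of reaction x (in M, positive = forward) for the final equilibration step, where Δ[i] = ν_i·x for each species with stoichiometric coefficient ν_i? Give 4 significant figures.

x = 0.002717 M

Q₀ = 1.6570e+06 vs Keq = 4698 ⇒ Q>K, reverse
Step 1:
                   C          X          E
  Initial    0.01274     0.0222      5.364
  Change     0.04681    -0.0156   -0.04681
  Equil      0.05955   0.006598      5.317
  solve Keq expr → x = -0.0156; check Q = 4698
Then change container volume by factor 0.8 (V_new/V_old).
Step 2:
                   C          X          E
  Initial    0.07443   0.008248      6.646
  Change    0.002694 -8.9795e-04  -0.002694
  Equil      0.07713    0.00735      6.644
  solve Keq expr → x = -8.9795e-04; check Q = 4698
Then add 0.01678 M of C.
Step 3:
                   C          X          E
  Initial    0.09391    0.00735      6.644
  Change    -0.00815   0.002717    0.00815
  Equil      0.08576    0.01007      6.652
  solve Keq expr → x = 0.002717; check Q = 4698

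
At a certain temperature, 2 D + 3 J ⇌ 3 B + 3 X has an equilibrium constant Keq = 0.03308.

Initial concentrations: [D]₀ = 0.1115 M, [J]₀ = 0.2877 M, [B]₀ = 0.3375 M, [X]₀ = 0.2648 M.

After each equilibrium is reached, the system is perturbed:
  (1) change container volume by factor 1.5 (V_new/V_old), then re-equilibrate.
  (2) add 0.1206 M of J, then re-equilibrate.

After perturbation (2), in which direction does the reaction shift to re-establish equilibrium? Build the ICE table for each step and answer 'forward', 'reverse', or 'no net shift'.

Q₀ = 2.411 vs Keq = 0.03308 ⇒ Q>K, reverse
Step 1:
                    D           J           B           X
  init         0.1115      0.2877      0.3375      0.2648
  Δ           0.06637     0.09956    -0.09956    -0.09956
  eq           0.1779      0.3873      0.2379      0.1652
  solve Keq expr → x = -0.03319; check Q = 0.03308
Then change container volume by factor 1.5 (V_new/V_old).
Step 2:
                    D           J           B           X
  init         0.1186      0.2582      0.1586      0.1102
  Δ         -0.003959   -0.005938    0.005938    0.005938
  eq           0.1146      0.2522      0.1646      0.1161
  solve Keq expr → x = 0.001979; check Q = 0.03308
Then add 0.1206 M of J.
Step 3:
                    D           J           B           X
  init         0.1146      0.3728      0.1646      0.1161
  Δ          -0.01265    -0.01898     0.01898     0.01898
  eq            0.102      0.3539      0.1835      0.1351
  solve Keq expr → x = 0.006326; check Q = 0.03308

Direction: forward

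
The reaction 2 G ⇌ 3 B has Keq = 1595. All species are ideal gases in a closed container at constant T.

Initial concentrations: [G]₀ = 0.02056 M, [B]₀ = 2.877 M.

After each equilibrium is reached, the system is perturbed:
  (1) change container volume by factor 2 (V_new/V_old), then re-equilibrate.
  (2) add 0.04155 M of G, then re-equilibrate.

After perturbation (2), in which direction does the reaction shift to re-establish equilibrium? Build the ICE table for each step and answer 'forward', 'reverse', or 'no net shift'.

Direction: forward

Q₀ = 5.6334e+04 vs Keq = 1595 ⇒ Q>K, reverse
Step 1:
                  G         B
  I         0.02056     2.877
  C         0.09286   -0.1393
  E          0.1134     2.738
  solve Keq expr → x = -0.04643; check Q = 1595
Then change container volume by factor 2 (V_new/V_old).
Step 2:
                  G         B
  I         0.05671     1.369
  C        -0.01558   0.02337
  E         0.04113     1.392
  solve Keq expr → x = 0.00779; check Q = 1595
Then add 0.04155 M of G.
Step 3:
                  G         B
  I         0.08268     1.392
  C        -0.03893    0.0584
  E         0.04375     1.451
  solve Keq expr → x = 0.01947; check Q = 1595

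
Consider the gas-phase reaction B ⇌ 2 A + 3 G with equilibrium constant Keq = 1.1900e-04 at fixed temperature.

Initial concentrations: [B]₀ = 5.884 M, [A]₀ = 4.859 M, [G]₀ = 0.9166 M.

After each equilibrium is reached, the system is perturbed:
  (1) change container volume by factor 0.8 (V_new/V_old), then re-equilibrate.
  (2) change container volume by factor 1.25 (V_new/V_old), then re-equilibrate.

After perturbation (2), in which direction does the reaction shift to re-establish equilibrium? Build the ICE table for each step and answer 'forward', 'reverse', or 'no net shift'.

Direction: forward

Q₀ = 3.09 vs Keq = 1.1900e-04 ⇒ Q>K, reverse
Step 1:
                  B         A         G
  Initial     5.884     4.859    0.9166
  Change     0.2941   -0.5882   -0.8823
  Equil       6.178     4.271   0.03429
  solve Keq expr → x = -0.2941; check Q = 1.1900e-04
Then change container volume by factor 0.8 (V_new/V_old).
Step 2:
                  B         A         G
  Initial     7.723     5.338   0.04286
  Change   0.003665  -0.00733    -0.011
  Equil       7.726     5.331   0.03186
  solve Keq expr → x = -0.003665; check Q = 1.1900e-04
Then change container volume by factor 1.25 (V_new/V_old).
Step 3:
                  B         A         G
  Initial     6.181     4.265   0.02549
  Change  -0.002932  0.005864  0.008796
  Equil       6.178     4.271   0.03429
  solve Keq expr → x = 0.002932; check Q = 1.1900e-04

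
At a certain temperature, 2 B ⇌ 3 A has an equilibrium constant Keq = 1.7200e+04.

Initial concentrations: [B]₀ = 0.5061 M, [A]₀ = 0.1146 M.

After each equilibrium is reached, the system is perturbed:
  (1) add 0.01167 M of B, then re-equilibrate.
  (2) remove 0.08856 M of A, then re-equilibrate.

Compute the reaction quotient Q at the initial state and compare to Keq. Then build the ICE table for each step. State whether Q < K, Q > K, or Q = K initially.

Q₀ = 0.005876 vs Keq = 1.7200e+04 ⇒ Q<K, forward
Step 1:
                    B           A
  I            0.5061      0.1146
  C              -0.5        0.75
  E           0.00613      0.8646
  solve Keq expr → x = 0.25; check Q = 1.7200e+04
Then add 0.01167 M of B.
Step 2:
                    B           A
  I            0.0178      0.8646
  C          -0.01149     0.01723
  E          0.006314      0.8818
  solve Keq expr → x = 0.005743; check Q = 1.7200e+04
Then remove 0.08856 M of A.
Step 3:
                    B           A
  I          0.006314      0.7932
  C       -9.1289e-04    0.001369
  E          0.005401      0.7946
  solve Keq expr → x = 4.5645e-04; check Q = 1.7200e+04

Q₀ = 0.005876; Q < K (proceeds forward)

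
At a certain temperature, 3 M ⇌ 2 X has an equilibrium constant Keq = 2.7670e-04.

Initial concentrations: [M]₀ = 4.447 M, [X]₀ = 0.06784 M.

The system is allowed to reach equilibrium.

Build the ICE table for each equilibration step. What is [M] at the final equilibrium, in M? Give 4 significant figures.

[M]_eq = 4.324 M

Q₀ = 5.2332e-05 vs Keq = 2.7670e-04 ⇒ Q<K, forward
Step 1:
                  M         X
  I           4.447   0.06784
  C         -0.1226   0.08175
  E           4.324    0.1496
  solve Keq expr → x = 0.04087; check Q = 2.7670e-04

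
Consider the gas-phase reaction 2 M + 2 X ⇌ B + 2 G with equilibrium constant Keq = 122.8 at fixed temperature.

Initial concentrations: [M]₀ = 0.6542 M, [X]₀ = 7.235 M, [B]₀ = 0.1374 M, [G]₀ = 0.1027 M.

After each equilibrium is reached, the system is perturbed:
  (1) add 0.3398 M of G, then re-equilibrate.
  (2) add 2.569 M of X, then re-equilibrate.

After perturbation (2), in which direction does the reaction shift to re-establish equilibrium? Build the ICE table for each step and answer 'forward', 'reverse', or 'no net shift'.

Q₀ = 6.4689e-05 vs Keq = 122.8 ⇒ Q<K, forward
Step 1:
                  M         X         B         G
  I          0.6542     7.235    0.1374    0.1027
  C         -0.6472   -0.6472    0.3236    0.6472
  E        0.006975     6.588     0.461    0.7499
  solve Keq expr → x = 0.3236; check Q = 122.8
Then add 0.3398 M of G.
Step 2:
                  M         X         B         G
  I        0.006975     6.588     0.461      1.09
  C         0.00311   0.00311 -0.001555  -0.00311
  E         0.01008     6.591    0.4595     1.087
  solve Keq expr → x = -0.001555; check Q = 122.8
Then add 2.569 M of X.
Step 3:
                  M         X         B         G
  I         0.01008      9.16    0.4595     1.087
  C       -0.002796 -0.002796  0.001398  0.002796
  E        0.007288     9.157    0.4609     1.089
  solve Keq expr → x = 0.001398; check Q = 122.8

Direction: forward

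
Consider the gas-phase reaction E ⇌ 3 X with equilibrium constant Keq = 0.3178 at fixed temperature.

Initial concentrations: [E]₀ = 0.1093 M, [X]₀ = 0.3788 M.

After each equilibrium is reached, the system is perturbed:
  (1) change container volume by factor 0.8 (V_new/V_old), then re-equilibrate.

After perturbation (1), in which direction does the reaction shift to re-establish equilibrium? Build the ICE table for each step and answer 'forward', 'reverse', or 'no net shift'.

Q₀ = 0.4973 vs Keq = 0.3178 ⇒ Q>K, reverse
Step 1:
                  E         X
  init       0.1093    0.3788
  Δ         0.01327  -0.03981
  eq         0.1226     0.339
  solve Keq expr → x = -0.01327; check Q = 0.3178
Then change container volume by factor 0.8 (V_new/V_old).
Step 2:
                  E         X
  init       0.1532    0.4237
  Δ         0.01554  -0.04662
  eq         0.1688    0.3771
  solve Keq expr → x = -0.01554; check Q = 0.3178

Direction: reverse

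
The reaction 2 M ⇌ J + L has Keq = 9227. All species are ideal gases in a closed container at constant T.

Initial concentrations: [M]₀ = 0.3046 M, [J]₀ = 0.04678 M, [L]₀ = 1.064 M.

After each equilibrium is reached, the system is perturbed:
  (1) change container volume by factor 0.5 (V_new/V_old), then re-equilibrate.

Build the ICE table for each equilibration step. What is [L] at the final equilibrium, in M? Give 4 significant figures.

[L]_eq = 2.428 M

Q₀ = 0.5365 vs Keq = 9227 ⇒ Q<K, forward
Step 1:
                  M         J         L
  Initial    0.3046   0.04678     1.064
  Change    -0.2995    0.1498    0.1498
  Equil    0.005085    0.1965     1.214
  solve Keq expr → x = 0.1498; check Q = 9227
Then change container volume by factor 0.5 (V_new/V_old).
Step 2:
                  M         J         L
  Initial   0.01017    0.3931     2.428
  Change          0         0         0
  Equil     0.01017    0.3931     2.428
  solve Keq expr → x = 0; check Q = 9227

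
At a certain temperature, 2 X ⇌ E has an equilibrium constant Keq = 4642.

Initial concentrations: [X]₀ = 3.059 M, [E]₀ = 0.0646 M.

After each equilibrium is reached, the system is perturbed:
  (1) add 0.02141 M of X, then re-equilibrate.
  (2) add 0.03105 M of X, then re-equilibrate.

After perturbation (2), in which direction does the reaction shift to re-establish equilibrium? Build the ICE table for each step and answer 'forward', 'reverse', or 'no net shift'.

Q₀ = 0.006904 vs Keq = 4642 ⇒ Q<K, forward
Step 1:
                   X          E
  Initial      3.059     0.0646
  Change      -3.041       1.52
  Equil      0.01848      1.585
  solve Keq expr → x = 1.52; check Q = 4642
Then add 0.02141 M of X.
Step 2:
                   X          E
  Initial    0.03989      1.585
  Change    -0.02135    0.01067
  Equil      0.01854      1.596
  solve Keq expr → x = 0.01067; check Q = 4642
Then add 0.03105 M of X.
Step 3:
                   X          E
  Initial    0.04959      1.596
  Change    -0.03096    0.01548
  Equil      0.01863      1.611
  solve Keq expr → x = 0.01548; check Q = 4642

Direction: forward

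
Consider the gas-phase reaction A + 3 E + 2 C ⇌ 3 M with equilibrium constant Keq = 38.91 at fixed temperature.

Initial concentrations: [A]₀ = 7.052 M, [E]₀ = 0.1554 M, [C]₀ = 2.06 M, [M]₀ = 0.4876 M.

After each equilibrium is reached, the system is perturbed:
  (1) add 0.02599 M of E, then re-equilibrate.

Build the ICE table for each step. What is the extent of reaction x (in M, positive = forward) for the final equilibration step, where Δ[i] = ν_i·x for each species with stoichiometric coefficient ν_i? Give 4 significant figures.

Q₀ = 1.032 vs Keq = 38.91 ⇒ Q<K, forward
Step 1:
                   A          E          C          M
  init         7.052     0.1554       2.06     0.4876
  Δ          -0.0328    -0.0984    -0.0656     0.0984
  eq           7.019      0.057      1.994      0.586
  solve Keq expr → x = 0.0328; check Q = 38.91
Then add 0.02599 M of E.
Step 2:
                   A          E          C          M
  init         7.019    0.08299      1.994      0.586
  Δ        -0.007794   -0.02338   -0.01559    0.02338
  eq           7.011    0.05961      1.979     0.6094
  solve Keq expr → x = 0.007794; check Q = 38.91

x = 0.007794 M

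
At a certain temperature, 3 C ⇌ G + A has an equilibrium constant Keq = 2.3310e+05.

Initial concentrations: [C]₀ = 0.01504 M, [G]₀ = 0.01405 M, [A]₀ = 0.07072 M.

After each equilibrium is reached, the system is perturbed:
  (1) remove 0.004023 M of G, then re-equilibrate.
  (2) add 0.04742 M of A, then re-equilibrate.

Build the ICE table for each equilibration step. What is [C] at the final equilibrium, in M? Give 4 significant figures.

[C]_eq = 0.001963 M

Q₀ = 292.1 vs Keq = 2.3310e+05 ⇒ Q<K, forward
Step 1:
                    C           G           A
  Initial     0.01504     0.01405     0.07072
  Change     -0.01323    0.004409    0.004409
  Equil      0.001812     0.01846     0.07513
  solve Keq expr → x = 0.004409; check Q = 2.3310e+05
Then remove 0.004023 M of G.
Step 2:
                    C           G           A
  Initial    0.001812     0.01444     0.07513
  Change  -1.4041e-04  4.6803e-05  4.6803e-05
  Equil      0.001672     0.01448     0.07518
  solve Keq expr → x = 4.6803e-05; check Q = 2.3310e+05
Then add 0.04742 M of A.
Step 3:
                    C           G           A
  Initial    0.001672     0.01448      0.1226
  Change   2.9105e-04 -9.7018e-05 -9.7018e-05
  Equil      0.001963     0.01439      0.1225
  solve Keq expr → x = -9.7018e-05; check Q = 2.3310e+05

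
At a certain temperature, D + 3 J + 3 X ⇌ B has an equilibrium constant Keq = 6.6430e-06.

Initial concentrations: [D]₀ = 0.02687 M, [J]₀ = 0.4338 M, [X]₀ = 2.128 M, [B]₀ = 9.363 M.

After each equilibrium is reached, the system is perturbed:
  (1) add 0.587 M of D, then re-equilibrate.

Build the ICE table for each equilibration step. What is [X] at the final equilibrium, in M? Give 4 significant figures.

Q₀ = 443 vs Keq = 6.6430e-06 ⇒ Q>K, reverse
Step 1:
                   D          J          X          B
  Initial    0.02687     0.4338      2.128      9.363
  Change       2.467      7.401      7.401     -2.467
  Equil        2.494      7.835      9.529      6.896
  solve Keq expr → x = -2.467; check Q = 6.6430e-06
Then add 0.587 M of D.
Step 2:
                   D          J          X          B
  Initial      3.081      7.835      9.529      6.896
  Change    -0.08139    -0.2442    -0.2442    0.08139
  Equil            3      7.591      9.285      6.977
  solve Keq expr → x = 0.08139; check Q = 6.6430e-06

[X]_eq = 9.285 M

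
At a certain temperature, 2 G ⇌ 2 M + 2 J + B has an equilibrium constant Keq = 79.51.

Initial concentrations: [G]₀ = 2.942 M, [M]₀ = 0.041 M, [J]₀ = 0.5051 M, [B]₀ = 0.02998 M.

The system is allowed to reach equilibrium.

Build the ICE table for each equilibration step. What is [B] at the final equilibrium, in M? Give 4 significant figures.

Q₀ = 1.4855e-06 vs Keq = 79.51 ⇒ Q<K, forward
Step 1:
                   G          M          J          B
  I            2.942      0.041     0.5051    0.02998
  C           -2.211      2.211      2.211      1.106
  E            0.731      2.252      2.716      1.135
  solve Keq expr → x = 1.106; check Q = 79.51

[B]_eq = 1.135 M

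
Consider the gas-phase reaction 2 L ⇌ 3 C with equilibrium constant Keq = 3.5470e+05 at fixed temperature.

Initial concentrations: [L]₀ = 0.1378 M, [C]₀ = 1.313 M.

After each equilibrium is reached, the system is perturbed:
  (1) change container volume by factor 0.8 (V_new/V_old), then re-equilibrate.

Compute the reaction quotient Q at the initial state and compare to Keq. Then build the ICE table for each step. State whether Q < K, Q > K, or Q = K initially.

Q₀ = 119.2; Q < K (proceeds forward)

Q₀ = 119.2 vs Keq = 3.5470e+05 ⇒ Q<K, forward
Step 1:
                  L         C
  Initial    0.1378     1.313
  Change    -0.1347     0.202
  Equil    0.003131     1.515
  solve Keq expr → x = 0.06733; check Q = 3.5470e+05
Then change container volume by factor 0.8 (V_new/V_old).
Step 2:
                  L         C
  Initial  0.003914     1.894
  Change  4.5957e-04 -6.8936e-04
  Equil    0.004373     1.893
  solve Keq expr → x = -2.2979e-04; check Q = 3.5470e+05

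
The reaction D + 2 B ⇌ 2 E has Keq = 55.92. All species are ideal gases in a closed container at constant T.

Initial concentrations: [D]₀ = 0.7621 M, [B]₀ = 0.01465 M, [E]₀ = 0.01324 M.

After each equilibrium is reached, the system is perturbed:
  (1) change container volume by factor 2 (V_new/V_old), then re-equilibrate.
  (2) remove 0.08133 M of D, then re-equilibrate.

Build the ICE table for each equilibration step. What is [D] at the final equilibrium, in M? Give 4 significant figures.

[D]_eq = 0.2974 M

Q₀ = 1.072 vs Keq = 55.92 ⇒ Q<K, forward
Step 1:
                  D         B         E
  init       0.7621   0.01465   0.01324
  Δ       -0.005467  -0.01093   0.01093
  eq         0.7566  0.003716   0.02417
  solve Keq expr → x = 0.005467; check Q = 55.92
Then change container volume by factor 2 (V_new/V_old).
Step 2:
                  D         B         E
  init       0.3783  0.001858   0.01209
  Δ       3.1569e-04 6.3137e-04 -6.3137e-04
  eq         0.3786   0.00249   0.01146
  solve Keq expr → x = -3.1569e-04; check Q = 55.92
Then remove 0.08133 M of D.
Step 3:
                  D         B         E
  init       0.2973   0.00249   0.01146
  Δ       1.2823e-04 2.5647e-04 -2.5647e-04
  eq         0.2974  0.002746    0.0112
  solve Keq expr → x = -1.2823e-04; check Q = 55.92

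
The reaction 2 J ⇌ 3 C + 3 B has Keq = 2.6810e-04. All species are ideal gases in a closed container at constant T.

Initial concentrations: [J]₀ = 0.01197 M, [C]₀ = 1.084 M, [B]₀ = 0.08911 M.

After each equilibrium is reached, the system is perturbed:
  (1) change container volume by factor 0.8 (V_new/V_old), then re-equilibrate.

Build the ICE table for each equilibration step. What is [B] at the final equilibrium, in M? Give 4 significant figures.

Q₀ = 6.29 vs Keq = 2.6810e-04 ⇒ Q>K, reverse
Step 1:
                    J           C           B
  init        0.01197       1.084     0.08911
  Δ           0.05253    -0.07879    -0.07879
  eq           0.0645       1.005     0.01032
  solve Keq expr → x = -0.02626; check Q = 2.6810e-04
Then change container volume by factor 0.8 (V_new/V_old).
Step 2:
                    J           C           B
  init        0.08062       1.257      0.0129
  Δ          0.002087    -0.00313    -0.00313
  eq          0.08271       1.253    0.009766
  solve Keq expr → x = -0.001043; check Q = 2.6810e-04

[B]_eq = 0.009766 M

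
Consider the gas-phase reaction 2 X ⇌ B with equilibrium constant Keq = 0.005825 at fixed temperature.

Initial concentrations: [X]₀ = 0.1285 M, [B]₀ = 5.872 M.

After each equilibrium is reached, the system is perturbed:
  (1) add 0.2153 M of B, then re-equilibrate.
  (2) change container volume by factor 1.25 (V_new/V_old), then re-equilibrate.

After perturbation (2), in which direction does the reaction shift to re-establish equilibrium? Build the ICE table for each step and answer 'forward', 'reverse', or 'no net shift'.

Q₀ = 355.6 vs Keq = 0.005825 ⇒ Q>K, reverse
Step 1:
                  X         B
  Initial    0.1285     5.872
  Change      10.44    -5.221
  Equil       10.57    0.6509
  solve Keq expr → x = -5.221; check Q = 0.005825
Then add 0.2153 M of B.
Step 2:
                  X         B
  Initial     10.57    0.8662
  Change     0.3444   -0.1722
  Equil       10.92     0.694
  solve Keq expr → x = -0.1722; check Q = 0.005825
Then change container volume by factor 1.25 (V_new/V_old).
Step 3:
                  X         B
  Initial     8.732    0.5552
  Change     0.1842   -0.0921
  Equil       8.916    0.4631
  solve Keq expr → x = -0.0921; check Q = 0.005825

Direction: reverse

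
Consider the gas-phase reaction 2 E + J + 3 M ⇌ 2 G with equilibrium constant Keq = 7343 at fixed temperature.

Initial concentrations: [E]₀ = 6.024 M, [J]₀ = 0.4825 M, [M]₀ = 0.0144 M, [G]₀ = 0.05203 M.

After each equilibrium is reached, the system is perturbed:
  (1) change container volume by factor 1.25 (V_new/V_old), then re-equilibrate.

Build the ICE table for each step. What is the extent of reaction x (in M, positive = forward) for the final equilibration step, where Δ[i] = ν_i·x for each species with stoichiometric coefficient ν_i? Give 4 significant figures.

Q₀ = 51.78 vs Keq = 7343 ⇒ Q<K, forward
Step 1:
                  E         J         M         G
  init        6.024    0.4825    0.0144   0.05203
  Δ       -0.007577 -0.003789  -0.01137  0.007577
  eq          6.016    0.4787  0.003034   0.05961
  solve Keq expr → x = 0.003789; check Q = 7343
Then change container volume by factor 1.25 (V_new/V_old).
Step 2:
                  E         J         M         G
  init        4.813     0.383  0.002427   0.04769
  Δ       5.4343e-04 2.7172e-04 8.1515e-04 -5.4343e-04
  eq          4.814    0.3832  0.003242   0.04714
  solve Keq expr → x = -2.7172e-04; check Q = 7343

x = -2.7172e-04 M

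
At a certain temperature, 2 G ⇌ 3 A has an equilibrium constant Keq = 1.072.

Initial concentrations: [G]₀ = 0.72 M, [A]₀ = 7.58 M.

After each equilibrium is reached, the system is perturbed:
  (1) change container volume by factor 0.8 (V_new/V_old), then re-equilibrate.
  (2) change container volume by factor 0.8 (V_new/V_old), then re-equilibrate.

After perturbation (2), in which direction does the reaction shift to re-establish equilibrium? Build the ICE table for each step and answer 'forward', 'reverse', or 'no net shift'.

Direction: reverse

Q₀ = 840.1 vs Keq = 1.072 ⇒ Q>K, reverse
Step 1:
                    G           A
  Initial        0.72        7.58
  Change        3.322      -4.983
  Equil         4.042       2.597
  solve Keq expr → x = -1.661; check Q = 1.072
Then change container volume by factor 0.8 (V_new/V_old).
Step 2:
                    G           A
  Initial       5.053       3.246
  Change       0.1227     -0.1841
  Equil         5.175       3.062
  solve Keq expr → x = -0.06136; check Q = 1.072
Then change container volume by factor 0.8 (V_new/V_old).
Step 3:
                    G           A
  Initial       6.469       3.828
  Change       0.1471     -0.2207
  Equil         6.616       3.607
  solve Keq expr → x = -0.07357; check Q = 1.072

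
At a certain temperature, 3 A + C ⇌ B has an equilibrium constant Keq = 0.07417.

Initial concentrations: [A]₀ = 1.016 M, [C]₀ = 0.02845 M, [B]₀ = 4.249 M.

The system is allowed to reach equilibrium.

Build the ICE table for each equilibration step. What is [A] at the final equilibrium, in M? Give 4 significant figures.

[A]_eq = 3.674 M

Q₀ = 142.4 vs Keq = 0.07417 ⇒ Q>K, reverse
Step 1:
                    A           C           B
  init          1.016     0.02845       4.249
  Δ             2.658       0.886      -0.886
  eq            3.674      0.9144       3.363
  solve Keq expr → x = -0.886; check Q = 0.07417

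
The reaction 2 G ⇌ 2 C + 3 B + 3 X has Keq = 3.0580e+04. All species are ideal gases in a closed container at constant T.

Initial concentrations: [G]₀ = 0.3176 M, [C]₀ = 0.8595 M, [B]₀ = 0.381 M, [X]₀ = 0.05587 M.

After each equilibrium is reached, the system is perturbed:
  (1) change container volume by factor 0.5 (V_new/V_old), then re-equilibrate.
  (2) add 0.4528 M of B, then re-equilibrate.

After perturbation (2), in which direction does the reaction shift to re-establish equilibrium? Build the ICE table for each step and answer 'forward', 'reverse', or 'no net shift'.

Q₀ = 7.0639e-05 vs Keq = 3.0580e+04 ⇒ Q<K, forward
Step 1:
                  G         C         B         X
  init       0.3176    0.8595     0.381   0.05587
  Δ         -0.3156    0.3156    0.4733    0.4733
  eq       0.002043     1.175    0.8543    0.5292
  solve Keq expr → x = 0.1578; check Q = 3.0580e+04
Then change container volume by factor 0.5 (V_new/V_old).
Step 2:
                  G         C         B         X
  init     0.004086      2.35     1.709     1.058
  Δ         0.02549  -0.02549  -0.03823  -0.03823
  eq        0.02957     2.325      1.67      1.02
  solve Keq expr → x = -0.01274; check Q = 3.0580e+04
Then add 0.4528 M of B.
Step 3:
                  G         C         B         X
  init      0.02957     2.325     2.123      1.02
  Δ         0.01109  -0.01109  -0.01664  -0.01664
  eq        0.04067     2.314     2.107     1.004
  solve Keq expr → x = -0.005547; check Q = 3.0580e+04

Direction: reverse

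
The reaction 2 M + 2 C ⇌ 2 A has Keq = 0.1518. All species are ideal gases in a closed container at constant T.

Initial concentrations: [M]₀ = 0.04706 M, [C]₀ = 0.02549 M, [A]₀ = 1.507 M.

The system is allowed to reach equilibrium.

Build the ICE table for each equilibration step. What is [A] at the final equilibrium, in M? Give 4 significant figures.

Q₀ = 1.5783e+06 vs Keq = 0.1518 ⇒ Q>K, reverse
Step 1:
                   M          C          A
  Initial    0.04706    0.02549      1.507
  Change       1.049      1.049     -1.049
  Equil        1.096      1.074     0.4585
  solve Keq expr → x = -0.5243; check Q = 0.1518

[A]_eq = 0.4585 M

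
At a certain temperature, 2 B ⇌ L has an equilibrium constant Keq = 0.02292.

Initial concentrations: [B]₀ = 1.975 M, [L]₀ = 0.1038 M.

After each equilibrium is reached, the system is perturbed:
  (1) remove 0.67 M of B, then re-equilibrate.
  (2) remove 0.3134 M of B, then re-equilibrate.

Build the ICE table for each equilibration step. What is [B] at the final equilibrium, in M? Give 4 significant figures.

Q₀ = 0.02661 vs Keq = 0.02292 ⇒ Q>K, reverse
Step 1:
                    B           L
  Initial       1.975      0.1038
  Change      0.02436    -0.01218
  Equil         1.999     0.09162
  solve Keq expr → x = -0.01218; check Q = 0.02292
Then remove 0.67 M of B.
Step 2:
                    B           L
  Initial       1.329     0.09162
  Change      0.09079     -0.0454
  Equil          1.42     0.04623
  solve Keq expr → x = -0.0454; check Q = 0.02292
Then remove 0.3134 M of B.
Step 3:
                    B           L
  Initial       1.107     0.04623
  Change      0.03291    -0.01646
  Equil          1.14     0.02977
  solve Keq expr → x = -0.01646; check Q = 0.02292

[B]_eq = 1.14 M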